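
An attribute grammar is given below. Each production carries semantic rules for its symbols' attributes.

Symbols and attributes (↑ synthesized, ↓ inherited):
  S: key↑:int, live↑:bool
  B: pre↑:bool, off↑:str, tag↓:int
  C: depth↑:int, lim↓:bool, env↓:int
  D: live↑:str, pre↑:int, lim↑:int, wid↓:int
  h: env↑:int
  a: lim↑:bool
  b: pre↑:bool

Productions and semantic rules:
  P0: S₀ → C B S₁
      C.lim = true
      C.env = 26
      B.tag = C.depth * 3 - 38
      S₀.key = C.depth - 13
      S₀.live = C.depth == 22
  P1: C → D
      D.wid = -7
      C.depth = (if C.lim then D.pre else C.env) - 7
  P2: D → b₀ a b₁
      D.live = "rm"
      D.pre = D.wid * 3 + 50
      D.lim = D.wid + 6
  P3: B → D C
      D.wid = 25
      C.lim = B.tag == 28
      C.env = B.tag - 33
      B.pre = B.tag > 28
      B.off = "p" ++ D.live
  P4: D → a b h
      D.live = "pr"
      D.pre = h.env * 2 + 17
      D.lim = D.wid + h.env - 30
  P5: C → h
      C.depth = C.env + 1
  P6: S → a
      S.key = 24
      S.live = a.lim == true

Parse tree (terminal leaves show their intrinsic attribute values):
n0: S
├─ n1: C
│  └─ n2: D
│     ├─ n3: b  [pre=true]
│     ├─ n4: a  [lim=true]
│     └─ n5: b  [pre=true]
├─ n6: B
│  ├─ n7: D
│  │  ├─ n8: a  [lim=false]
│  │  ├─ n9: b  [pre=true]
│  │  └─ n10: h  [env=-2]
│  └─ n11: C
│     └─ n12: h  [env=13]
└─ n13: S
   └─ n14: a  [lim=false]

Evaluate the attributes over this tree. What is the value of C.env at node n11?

-5

1. n1.lim = true  [true]
2. n1.env = 26  [26]
3. n2.wid = -7  [-7]
4. n3.pre = true  [terminal]
5. n4.lim = true  [terminal]
6. n5.pre = true  [terminal]
7. n2.live = "rm"  ["rm"]
8. n2.pre = 29  [D.wid * 3 + 50]
9. n2.lim = -1  [D.wid + 6]
10. n1.depth = 22  [(if C.lim then D.pre else C.env) - 7]
11. n6.tag = 28  [C.depth * 3 - 38]
12. n7.wid = 25  [25]
13. n8.lim = false  [terminal]
14. n9.pre = true  [terminal]
15. n10.env = -2  [terminal]
16. n7.live = "pr"  ["pr"]
17. n7.pre = 13  [h.env * 2 + 17]
18. n7.lim = -7  [D.wid + h.env - 30]
19. n11.lim = true  [B.tag == 28]
20. n11.env = -5  [B.tag - 33]
21. n12.env = 13  [terminal]
22. n11.depth = -4  [C.env + 1]
23. n6.pre = false  [B.tag > 28]
24. n6.off = "ppr"  ["p" ++ D.live]
25. n14.lim = false  [terminal]
26. n13.key = 24  [24]
27. n13.live = false  [a.lim == true]
28. n0.key = 9  [C.depth - 13]
29. n0.live = true  [C.depth == 22]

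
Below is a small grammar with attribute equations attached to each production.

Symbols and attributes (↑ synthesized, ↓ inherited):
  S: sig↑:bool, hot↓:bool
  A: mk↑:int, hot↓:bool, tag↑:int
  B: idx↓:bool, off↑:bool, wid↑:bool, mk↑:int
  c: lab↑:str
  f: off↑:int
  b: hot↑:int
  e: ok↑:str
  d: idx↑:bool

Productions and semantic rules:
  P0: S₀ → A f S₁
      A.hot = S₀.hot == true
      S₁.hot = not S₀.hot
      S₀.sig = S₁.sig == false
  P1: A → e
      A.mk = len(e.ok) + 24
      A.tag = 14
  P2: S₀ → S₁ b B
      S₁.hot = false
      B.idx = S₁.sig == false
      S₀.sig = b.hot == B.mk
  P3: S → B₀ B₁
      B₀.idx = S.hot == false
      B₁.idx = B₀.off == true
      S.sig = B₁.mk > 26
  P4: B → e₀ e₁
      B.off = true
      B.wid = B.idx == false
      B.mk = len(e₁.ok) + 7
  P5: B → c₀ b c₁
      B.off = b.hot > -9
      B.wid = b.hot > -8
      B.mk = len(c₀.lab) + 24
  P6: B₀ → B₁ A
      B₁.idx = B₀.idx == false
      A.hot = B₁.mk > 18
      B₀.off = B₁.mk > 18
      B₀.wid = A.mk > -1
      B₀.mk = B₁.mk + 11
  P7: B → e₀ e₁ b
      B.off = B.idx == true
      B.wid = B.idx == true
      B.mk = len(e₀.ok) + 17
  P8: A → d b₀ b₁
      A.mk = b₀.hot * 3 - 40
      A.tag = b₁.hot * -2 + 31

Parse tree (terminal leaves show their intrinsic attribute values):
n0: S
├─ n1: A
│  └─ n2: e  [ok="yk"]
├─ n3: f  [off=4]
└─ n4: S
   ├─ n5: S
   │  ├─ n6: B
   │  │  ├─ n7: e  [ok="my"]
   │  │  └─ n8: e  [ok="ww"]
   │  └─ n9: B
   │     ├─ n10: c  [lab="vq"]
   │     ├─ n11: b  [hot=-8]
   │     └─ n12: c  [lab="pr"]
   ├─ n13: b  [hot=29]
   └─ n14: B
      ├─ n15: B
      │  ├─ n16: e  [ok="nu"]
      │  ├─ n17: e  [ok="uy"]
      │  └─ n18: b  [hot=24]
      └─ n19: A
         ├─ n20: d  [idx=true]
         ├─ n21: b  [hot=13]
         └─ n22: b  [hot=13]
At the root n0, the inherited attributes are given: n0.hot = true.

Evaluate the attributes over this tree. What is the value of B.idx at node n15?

false

1. n0.hot = true  [given at root]
2. n1.hot = true  [S₀.hot == true]
3. n2.ok = "yk"  [terminal]
4. n1.mk = 26  [len(e.ok) + 24]
5. n1.tag = 14  [14]
6. n3.off = 4  [terminal]
7. n4.hot = false  [not S₀.hot]
8. n5.hot = false  [false]
9. n6.idx = true  [S.hot == false]
10. n7.ok = "my"  [terminal]
11. n8.ok = "ww"  [terminal]
12. n6.off = true  [true]
13. n6.wid = false  [B.idx == false]
14. n6.mk = 9  [len(e₁.ok) + 7]
15. n9.idx = true  [B₀.off == true]
16. n10.lab = "vq"  [terminal]
17. n11.hot = -8  [terminal]
18. n12.lab = "pr"  [terminal]
19. n9.off = true  [b.hot > -9]
20. n9.wid = false  [b.hot > -8]
21. n9.mk = 26  [len(c₀.lab) + 24]
22. n5.sig = false  [B₁.mk > 26]
23. n13.hot = 29  [terminal]
24. n14.idx = true  [S₁.sig == false]
25. n15.idx = false  [B₀.idx == false]
26. n16.ok = "nu"  [terminal]
27. n17.ok = "uy"  [terminal]
28. n18.hot = 24  [terminal]
29. n15.off = false  [B.idx == true]
30. n15.wid = false  [B.idx == true]
31. n15.mk = 19  [len(e₀.ok) + 17]
32. n19.hot = true  [B₁.mk > 18]
33. n20.idx = true  [terminal]
34. n21.hot = 13  [terminal]
35. n22.hot = 13  [terminal]
36. n19.mk = -1  [b₀.hot * 3 - 40]
37. n19.tag = 5  [b₁.hot * -2 + 31]
38. n14.off = true  [B₁.mk > 18]
39. n14.wid = false  [A.mk > -1]
40. n14.mk = 30  [B₁.mk + 11]
41. n4.sig = false  [b.hot == B.mk]
42. n0.sig = true  [S₁.sig == false]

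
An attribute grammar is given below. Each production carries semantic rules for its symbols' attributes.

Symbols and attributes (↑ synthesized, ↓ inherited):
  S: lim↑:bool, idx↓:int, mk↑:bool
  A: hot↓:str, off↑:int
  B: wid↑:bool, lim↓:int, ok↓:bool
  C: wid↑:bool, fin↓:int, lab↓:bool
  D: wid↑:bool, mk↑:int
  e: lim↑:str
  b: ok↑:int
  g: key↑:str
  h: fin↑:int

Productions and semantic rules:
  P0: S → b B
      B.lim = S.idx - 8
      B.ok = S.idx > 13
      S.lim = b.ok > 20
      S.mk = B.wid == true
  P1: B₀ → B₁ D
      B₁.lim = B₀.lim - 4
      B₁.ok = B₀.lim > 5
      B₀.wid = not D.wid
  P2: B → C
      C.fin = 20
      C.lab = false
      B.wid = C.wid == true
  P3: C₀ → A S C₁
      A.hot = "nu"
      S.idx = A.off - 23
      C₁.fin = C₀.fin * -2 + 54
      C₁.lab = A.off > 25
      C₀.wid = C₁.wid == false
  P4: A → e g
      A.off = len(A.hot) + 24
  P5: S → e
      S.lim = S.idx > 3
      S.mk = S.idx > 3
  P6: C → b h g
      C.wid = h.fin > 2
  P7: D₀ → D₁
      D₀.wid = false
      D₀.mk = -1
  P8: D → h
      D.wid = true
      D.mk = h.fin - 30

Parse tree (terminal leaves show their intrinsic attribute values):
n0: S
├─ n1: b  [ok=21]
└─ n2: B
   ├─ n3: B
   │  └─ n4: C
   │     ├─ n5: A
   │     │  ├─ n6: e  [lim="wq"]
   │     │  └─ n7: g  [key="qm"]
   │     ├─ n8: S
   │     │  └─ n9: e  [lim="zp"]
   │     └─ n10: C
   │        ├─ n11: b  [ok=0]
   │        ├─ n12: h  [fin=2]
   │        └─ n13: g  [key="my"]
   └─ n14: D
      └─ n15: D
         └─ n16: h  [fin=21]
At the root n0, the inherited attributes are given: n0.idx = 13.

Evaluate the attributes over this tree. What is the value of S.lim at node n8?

false

1. n0.idx = 13  [given at root]
2. n1.ok = 21  [terminal]
3. n2.lim = 5  [S.idx - 8]
4. n2.ok = false  [S.idx > 13]
5. n3.lim = 1  [B₀.lim - 4]
6. n3.ok = false  [B₀.lim > 5]
7. n4.fin = 20  [20]
8. n4.lab = false  [false]
9. n5.hot = "nu"  ["nu"]
10. n6.lim = "wq"  [terminal]
11. n7.key = "qm"  [terminal]
12. n5.off = 26  [len(A.hot) + 24]
13. n8.idx = 3  [A.off - 23]
14. n9.lim = "zp"  [terminal]
15. n8.lim = false  [S.idx > 3]
16. n8.mk = false  [S.idx > 3]
17. n10.fin = 14  [C₀.fin * -2 + 54]
18. n10.lab = true  [A.off > 25]
19. n11.ok = 0  [terminal]
20. n12.fin = 2  [terminal]
21. n13.key = "my"  [terminal]
22. n10.wid = false  [h.fin > 2]
23. n4.wid = true  [C₁.wid == false]
24. n3.wid = true  [C.wid == true]
25. n16.fin = 21  [terminal]
26. n15.wid = true  [true]
27. n15.mk = -9  [h.fin - 30]
28. n14.wid = false  [false]
29. n14.mk = -1  [-1]
30. n2.wid = true  [not D.wid]
31. n0.lim = true  [b.ok > 20]
32. n0.mk = true  [B.wid == true]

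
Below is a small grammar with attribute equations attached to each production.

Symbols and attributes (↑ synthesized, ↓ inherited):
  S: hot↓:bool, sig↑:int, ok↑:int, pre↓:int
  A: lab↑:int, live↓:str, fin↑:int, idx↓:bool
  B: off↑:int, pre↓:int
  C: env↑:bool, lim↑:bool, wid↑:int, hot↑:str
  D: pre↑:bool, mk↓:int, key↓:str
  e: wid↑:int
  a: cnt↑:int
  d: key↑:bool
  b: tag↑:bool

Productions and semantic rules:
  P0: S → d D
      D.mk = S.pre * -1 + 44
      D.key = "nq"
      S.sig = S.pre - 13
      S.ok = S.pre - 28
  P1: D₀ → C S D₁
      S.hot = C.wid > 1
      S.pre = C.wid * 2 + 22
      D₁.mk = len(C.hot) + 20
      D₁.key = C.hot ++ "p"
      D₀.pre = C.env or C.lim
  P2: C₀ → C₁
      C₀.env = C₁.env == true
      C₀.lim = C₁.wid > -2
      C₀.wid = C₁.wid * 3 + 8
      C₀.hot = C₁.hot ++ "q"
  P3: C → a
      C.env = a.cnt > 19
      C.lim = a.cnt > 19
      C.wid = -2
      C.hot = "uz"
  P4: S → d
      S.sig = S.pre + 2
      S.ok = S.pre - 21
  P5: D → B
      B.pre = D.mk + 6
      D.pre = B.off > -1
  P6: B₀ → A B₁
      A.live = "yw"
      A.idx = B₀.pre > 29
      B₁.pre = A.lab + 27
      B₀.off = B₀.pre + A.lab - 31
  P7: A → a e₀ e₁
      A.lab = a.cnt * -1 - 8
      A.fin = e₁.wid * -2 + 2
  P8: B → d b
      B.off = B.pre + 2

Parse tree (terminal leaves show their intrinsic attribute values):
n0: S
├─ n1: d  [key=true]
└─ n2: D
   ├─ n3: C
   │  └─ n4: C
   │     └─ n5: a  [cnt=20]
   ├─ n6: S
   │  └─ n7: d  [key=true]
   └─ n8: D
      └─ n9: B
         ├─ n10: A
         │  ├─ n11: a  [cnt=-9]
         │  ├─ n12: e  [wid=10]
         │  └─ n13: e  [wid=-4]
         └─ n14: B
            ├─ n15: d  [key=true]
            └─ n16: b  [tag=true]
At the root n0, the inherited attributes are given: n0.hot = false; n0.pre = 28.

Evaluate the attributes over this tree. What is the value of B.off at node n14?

1. n0.hot = false  [given at root]
2. n0.pre = 28  [given at root]
3. n1.key = true  [terminal]
4. n2.mk = 16  [S.pre * -1 + 44]
5. n2.key = "nq"  ["nq"]
6. n5.cnt = 20  [terminal]
7. n4.env = true  [a.cnt > 19]
8. n4.lim = true  [a.cnt > 19]
9. n4.wid = -2  [-2]
10. n4.hot = "uz"  ["uz"]
11. n3.env = true  [C₁.env == true]
12. n3.lim = false  [C₁.wid > -2]
13. n3.wid = 2  [C₁.wid * 3 + 8]
14. n3.hot = "uzq"  [C₁.hot ++ "q"]
15. n6.hot = true  [C.wid > 1]
16. n6.pre = 26  [C.wid * 2 + 22]
17. n7.key = true  [terminal]
18. n6.sig = 28  [S.pre + 2]
19. n6.ok = 5  [S.pre - 21]
20. n8.mk = 23  [len(C.hot) + 20]
21. n8.key = "uzqp"  [C.hot ++ "p"]
22. n9.pre = 29  [D.mk + 6]
23. n10.live = "yw"  ["yw"]
24. n10.idx = false  [B₀.pre > 29]
25. n11.cnt = -9  [terminal]
26. n12.wid = 10  [terminal]
27. n13.wid = -4  [terminal]
28. n10.lab = 1  [a.cnt * -1 - 8]
29. n10.fin = 10  [e₁.wid * -2 + 2]
30. n14.pre = 28  [A.lab + 27]
31. n15.key = true  [terminal]
32. n16.tag = true  [terminal]
33. n14.off = 30  [B.pre + 2]
34. n9.off = -1  [B₀.pre + A.lab - 31]
35. n8.pre = false  [B.off > -1]
36. n2.pre = true  [C.env or C.lim]
37. n0.sig = 15  [S.pre - 13]
38. n0.ok = 0  [S.pre - 28]

30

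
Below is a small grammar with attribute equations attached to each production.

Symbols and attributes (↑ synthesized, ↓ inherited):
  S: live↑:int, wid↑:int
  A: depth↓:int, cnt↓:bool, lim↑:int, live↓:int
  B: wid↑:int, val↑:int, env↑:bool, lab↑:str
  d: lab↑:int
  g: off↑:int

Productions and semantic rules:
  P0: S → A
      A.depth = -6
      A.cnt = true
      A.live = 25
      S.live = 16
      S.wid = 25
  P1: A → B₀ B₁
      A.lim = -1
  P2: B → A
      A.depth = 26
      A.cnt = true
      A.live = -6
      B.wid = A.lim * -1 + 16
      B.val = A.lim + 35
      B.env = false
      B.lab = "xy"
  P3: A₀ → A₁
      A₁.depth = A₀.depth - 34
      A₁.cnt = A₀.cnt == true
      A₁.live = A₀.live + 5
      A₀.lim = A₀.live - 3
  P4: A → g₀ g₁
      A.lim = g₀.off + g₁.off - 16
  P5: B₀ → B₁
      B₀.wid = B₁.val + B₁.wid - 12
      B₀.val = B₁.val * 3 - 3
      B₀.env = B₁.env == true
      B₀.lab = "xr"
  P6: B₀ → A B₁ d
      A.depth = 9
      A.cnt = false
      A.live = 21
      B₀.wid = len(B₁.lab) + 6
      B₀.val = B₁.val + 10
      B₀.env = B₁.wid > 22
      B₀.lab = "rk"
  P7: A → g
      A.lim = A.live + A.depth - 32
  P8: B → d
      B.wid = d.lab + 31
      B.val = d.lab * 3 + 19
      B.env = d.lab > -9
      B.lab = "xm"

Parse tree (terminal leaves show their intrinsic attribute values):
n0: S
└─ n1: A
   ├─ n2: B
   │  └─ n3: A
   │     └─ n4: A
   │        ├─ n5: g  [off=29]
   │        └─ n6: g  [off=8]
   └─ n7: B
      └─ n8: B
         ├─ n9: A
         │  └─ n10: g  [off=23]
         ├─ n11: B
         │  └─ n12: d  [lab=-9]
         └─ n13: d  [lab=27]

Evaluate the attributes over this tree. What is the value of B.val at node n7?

3

1. n1.depth = -6  [-6]
2. n1.cnt = true  [true]
3. n1.live = 25  [25]
4. n3.depth = 26  [26]
5. n3.cnt = true  [true]
6. n3.live = -6  [-6]
7. n4.depth = -8  [A₀.depth - 34]
8. n4.cnt = true  [A₀.cnt == true]
9. n4.live = -1  [A₀.live + 5]
10. n5.off = 29  [terminal]
11. n6.off = 8  [terminal]
12. n4.lim = 21  [g₀.off + g₁.off - 16]
13. n3.lim = -9  [A₀.live - 3]
14. n2.wid = 25  [A.lim * -1 + 16]
15. n2.val = 26  [A.lim + 35]
16. n2.env = false  [false]
17. n2.lab = "xy"  ["xy"]
18. n9.depth = 9  [9]
19. n9.cnt = false  [false]
20. n9.live = 21  [21]
21. n10.off = 23  [terminal]
22. n9.lim = -2  [A.live + A.depth - 32]
23. n12.lab = -9  [terminal]
24. n11.wid = 22  [d.lab + 31]
25. n11.val = -8  [d.lab * 3 + 19]
26. n11.env = false  [d.lab > -9]
27. n11.lab = "xm"  ["xm"]
28. n13.lab = 27  [terminal]
29. n8.wid = 8  [len(B₁.lab) + 6]
30. n8.val = 2  [B₁.val + 10]
31. n8.env = false  [B₁.wid > 22]
32. n8.lab = "rk"  ["rk"]
33. n7.wid = -2  [B₁.val + B₁.wid - 12]
34. n7.val = 3  [B₁.val * 3 - 3]
35. n7.env = false  [B₁.env == true]
36. n7.lab = "xr"  ["xr"]
37. n1.lim = -1  [-1]
38. n0.live = 16  [16]
39. n0.wid = 25  [25]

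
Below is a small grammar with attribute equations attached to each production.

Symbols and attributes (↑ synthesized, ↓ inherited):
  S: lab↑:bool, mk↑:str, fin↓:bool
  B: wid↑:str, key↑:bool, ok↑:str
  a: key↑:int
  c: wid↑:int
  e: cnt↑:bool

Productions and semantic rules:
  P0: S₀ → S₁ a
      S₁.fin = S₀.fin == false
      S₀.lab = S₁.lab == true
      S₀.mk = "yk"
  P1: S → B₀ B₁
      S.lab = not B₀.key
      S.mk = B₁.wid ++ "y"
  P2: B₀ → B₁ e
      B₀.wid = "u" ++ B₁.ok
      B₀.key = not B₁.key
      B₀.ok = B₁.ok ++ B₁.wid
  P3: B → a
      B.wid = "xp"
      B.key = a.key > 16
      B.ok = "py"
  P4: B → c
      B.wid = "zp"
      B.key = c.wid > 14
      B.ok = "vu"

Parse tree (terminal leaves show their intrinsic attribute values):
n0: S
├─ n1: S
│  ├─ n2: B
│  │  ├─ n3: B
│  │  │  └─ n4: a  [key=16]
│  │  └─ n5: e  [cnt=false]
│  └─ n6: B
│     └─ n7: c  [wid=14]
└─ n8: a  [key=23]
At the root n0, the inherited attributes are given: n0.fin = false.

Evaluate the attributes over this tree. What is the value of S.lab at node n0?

1. n0.fin = false  [given at root]
2. n1.fin = true  [S₀.fin == false]
3. n4.key = 16  [terminal]
4. n3.wid = "xp"  ["xp"]
5. n3.key = false  [a.key > 16]
6. n3.ok = "py"  ["py"]
7. n5.cnt = false  [terminal]
8. n2.wid = "upy"  ["u" ++ B₁.ok]
9. n2.key = true  [not B₁.key]
10. n2.ok = "pyxp"  [B₁.ok ++ B₁.wid]
11. n7.wid = 14  [terminal]
12. n6.wid = "zp"  ["zp"]
13. n6.key = false  [c.wid > 14]
14. n6.ok = "vu"  ["vu"]
15. n1.lab = false  [not B₀.key]
16. n1.mk = "zpy"  [B₁.wid ++ "y"]
17. n8.key = 23  [terminal]
18. n0.lab = false  [S₁.lab == true]
19. n0.mk = "yk"  ["yk"]

false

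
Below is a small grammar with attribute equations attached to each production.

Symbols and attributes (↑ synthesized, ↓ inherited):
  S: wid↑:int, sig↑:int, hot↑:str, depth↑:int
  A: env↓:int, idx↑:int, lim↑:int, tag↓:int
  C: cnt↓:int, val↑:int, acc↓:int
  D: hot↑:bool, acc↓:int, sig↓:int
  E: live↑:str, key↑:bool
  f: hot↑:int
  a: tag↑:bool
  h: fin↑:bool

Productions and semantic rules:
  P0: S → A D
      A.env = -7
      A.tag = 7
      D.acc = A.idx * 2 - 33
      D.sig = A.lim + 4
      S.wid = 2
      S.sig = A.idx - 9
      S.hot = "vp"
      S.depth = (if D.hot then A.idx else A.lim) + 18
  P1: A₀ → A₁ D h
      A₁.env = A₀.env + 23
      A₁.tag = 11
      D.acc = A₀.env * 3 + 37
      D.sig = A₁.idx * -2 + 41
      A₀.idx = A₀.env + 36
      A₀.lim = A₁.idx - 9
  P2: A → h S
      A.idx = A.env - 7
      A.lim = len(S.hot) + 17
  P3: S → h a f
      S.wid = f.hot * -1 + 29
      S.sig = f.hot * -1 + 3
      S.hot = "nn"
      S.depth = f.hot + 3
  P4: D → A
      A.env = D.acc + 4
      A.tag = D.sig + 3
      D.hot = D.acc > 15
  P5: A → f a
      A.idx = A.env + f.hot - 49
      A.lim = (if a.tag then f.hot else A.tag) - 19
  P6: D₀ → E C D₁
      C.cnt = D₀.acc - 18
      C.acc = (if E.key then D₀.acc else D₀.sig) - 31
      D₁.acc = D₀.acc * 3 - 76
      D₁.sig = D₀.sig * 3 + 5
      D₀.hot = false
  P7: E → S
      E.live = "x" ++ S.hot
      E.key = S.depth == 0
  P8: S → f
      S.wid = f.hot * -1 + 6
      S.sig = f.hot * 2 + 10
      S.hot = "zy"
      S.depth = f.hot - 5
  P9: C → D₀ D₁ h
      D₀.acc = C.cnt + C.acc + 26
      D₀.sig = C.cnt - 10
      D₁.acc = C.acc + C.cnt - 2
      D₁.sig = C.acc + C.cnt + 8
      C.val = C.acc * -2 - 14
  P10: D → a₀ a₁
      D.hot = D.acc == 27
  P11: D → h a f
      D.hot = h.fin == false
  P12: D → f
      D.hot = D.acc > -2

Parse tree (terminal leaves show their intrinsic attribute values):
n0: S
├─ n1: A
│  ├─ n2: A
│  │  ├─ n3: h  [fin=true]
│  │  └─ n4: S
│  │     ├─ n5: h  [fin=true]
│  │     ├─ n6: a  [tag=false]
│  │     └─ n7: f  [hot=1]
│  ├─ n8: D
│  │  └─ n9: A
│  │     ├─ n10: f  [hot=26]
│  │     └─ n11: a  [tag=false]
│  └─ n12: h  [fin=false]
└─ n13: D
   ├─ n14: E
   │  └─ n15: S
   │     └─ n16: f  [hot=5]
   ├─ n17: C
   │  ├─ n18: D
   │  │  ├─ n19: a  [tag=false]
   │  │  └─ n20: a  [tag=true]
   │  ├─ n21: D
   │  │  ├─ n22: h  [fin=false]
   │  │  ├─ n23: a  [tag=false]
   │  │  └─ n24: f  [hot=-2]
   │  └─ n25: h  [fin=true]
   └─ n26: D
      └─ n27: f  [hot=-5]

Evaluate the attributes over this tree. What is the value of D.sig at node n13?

1. n1.env = -7  [-7]
2. n1.tag = 7  [7]
3. n2.env = 16  [A₀.env + 23]
4. n2.tag = 11  [11]
5. n3.fin = true  [terminal]
6. n5.fin = true  [terminal]
7. n6.tag = false  [terminal]
8. n7.hot = 1  [terminal]
9. n4.wid = 28  [f.hot * -1 + 29]
10. n4.sig = 2  [f.hot * -1 + 3]
11. n4.hot = "nn"  ["nn"]
12. n4.depth = 4  [f.hot + 3]
13. n2.idx = 9  [A.env - 7]
14. n2.lim = 19  [len(S.hot) + 17]
15. n8.acc = 16  [A₀.env * 3 + 37]
16. n8.sig = 23  [A₁.idx * -2 + 41]
17. n9.env = 20  [D.acc + 4]
18. n9.tag = 26  [D.sig + 3]
19. n10.hot = 26  [terminal]
20. n11.tag = false  [terminal]
21. n9.idx = -3  [A.env + f.hot - 49]
22. n9.lim = 7  [(if a.tag then f.hot else A.tag) - 19]
23. n8.hot = true  [D.acc > 15]
24. n12.fin = false  [terminal]
25. n1.idx = 29  [A₀.env + 36]
26. n1.lim = 0  [A₁.idx - 9]
27. n13.acc = 25  [A.idx * 2 - 33]
28. n13.sig = 4  [A.lim + 4]
29. n16.hot = 5  [terminal]
30. n15.wid = 1  [f.hot * -1 + 6]
31. n15.sig = 20  [f.hot * 2 + 10]
32. n15.hot = "zy"  ["zy"]
33. n15.depth = 0  [f.hot - 5]
34. n14.live = "xzy"  ["x" ++ S.hot]
35. n14.key = true  [S.depth == 0]
36. n17.cnt = 7  [D₀.acc - 18]
37. n17.acc = -6  [(if E.key then D₀.acc else D₀.sig) - 31]
38. n18.acc = 27  [C.cnt + C.acc + 26]
39. n18.sig = -3  [C.cnt - 10]
40. n19.tag = false  [terminal]
41. n20.tag = true  [terminal]
42. n18.hot = true  [D.acc == 27]
43. n21.acc = -1  [C.acc + C.cnt - 2]
44. n21.sig = 9  [C.acc + C.cnt + 8]
45. n22.fin = false  [terminal]
46. n23.tag = false  [terminal]
47. n24.hot = -2  [terminal]
48. n21.hot = true  [h.fin == false]
49. n25.fin = true  [terminal]
50. n17.val = -2  [C.acc * -2 - 14]
51. n26.acc = -1  [D₀.acc * 3 - 76]
52. n26.sig = 17  [D₀.sig * 3 + 5]
53. n27.hot = -5  [terminal]
54. n26.hot = true  [D.acc > -2]
55. n13.hot = false  [false]
56. n0.wid = 2  [2]
57. n0.sig = 20  [A.idx - 9]
58. n0.hot = "vp"  ["vp"]
59. n0.depth = 18  [(if D.hot then A.idx else A.lim) + 18]

4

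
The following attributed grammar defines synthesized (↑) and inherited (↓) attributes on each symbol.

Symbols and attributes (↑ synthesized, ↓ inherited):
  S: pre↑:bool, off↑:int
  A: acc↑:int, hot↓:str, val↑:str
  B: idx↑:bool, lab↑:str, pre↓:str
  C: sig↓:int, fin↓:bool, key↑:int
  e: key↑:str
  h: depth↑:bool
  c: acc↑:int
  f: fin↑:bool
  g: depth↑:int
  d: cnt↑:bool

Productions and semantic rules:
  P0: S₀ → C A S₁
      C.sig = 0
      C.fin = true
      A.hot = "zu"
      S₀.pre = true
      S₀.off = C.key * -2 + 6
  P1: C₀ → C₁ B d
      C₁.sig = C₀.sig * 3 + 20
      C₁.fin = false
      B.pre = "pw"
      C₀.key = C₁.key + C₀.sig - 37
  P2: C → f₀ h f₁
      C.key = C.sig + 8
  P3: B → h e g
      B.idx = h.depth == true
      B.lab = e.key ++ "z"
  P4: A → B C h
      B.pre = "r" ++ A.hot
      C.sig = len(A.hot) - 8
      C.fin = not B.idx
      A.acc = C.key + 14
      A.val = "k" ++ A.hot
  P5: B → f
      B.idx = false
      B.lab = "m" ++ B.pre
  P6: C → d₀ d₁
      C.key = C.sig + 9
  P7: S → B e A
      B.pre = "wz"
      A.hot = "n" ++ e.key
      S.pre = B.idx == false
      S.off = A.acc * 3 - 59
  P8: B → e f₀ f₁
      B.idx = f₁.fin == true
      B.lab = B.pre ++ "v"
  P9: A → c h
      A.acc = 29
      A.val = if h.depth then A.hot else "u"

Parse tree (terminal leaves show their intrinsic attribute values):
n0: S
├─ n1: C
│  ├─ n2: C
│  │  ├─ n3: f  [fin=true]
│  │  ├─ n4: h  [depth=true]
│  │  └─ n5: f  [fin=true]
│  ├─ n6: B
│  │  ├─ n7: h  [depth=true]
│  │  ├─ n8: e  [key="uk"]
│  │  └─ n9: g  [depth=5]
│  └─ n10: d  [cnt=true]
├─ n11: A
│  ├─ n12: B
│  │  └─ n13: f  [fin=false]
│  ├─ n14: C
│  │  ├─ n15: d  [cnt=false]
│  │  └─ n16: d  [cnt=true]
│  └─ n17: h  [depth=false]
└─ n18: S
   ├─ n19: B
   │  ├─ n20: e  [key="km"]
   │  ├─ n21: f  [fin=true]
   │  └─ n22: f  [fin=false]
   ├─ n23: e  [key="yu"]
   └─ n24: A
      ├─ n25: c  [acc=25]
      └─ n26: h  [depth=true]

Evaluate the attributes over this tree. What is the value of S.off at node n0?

1. n1.sig = 0  [0]
2. n1.fin = true  [true]
3. n2.sig = 20  [C₀.sig * 3 + 20]
4. n2.fin = false  [false]
5. n3.fin = true  [terminal]
6. n4.depth = true  [terminal]
7. n5.fin = true  [terminal]
8. n2.key = 28  [C.sig + 8]
9. n6.pre = "pw"  ["pw"]
10. n7.depth = true  [terminal]
11. n8.key = "uk"  [terminal]
12. n9.depth = 5  [terminal]
13. n6.idx = true  [h.depth == true]
14. n6.lab = "ukz"  [e.key ++ "z"]
15. n10.cnt = true  [terminal]
16. n1.key = -9  [C₁.key + C₀.sig - 37]
17. n11.hot = "zu"  ["zu"]
18. n12.pre = "rzu"  ["r" ++ A.hot]
19. n13.fin = false  [terminal]
20. n12.idx = false  [false]
21. n12.lab = "mrzu"  ["m" ++ B.pre]
22. n14.sig = -6  [len(A.hot) - 8]
23. n14.fin = true  [not B.idx]
24. n15.cnt = false  [terminal]
25. n16.cnt = true  [terminal]
26. n14.key = 3  [C.sig + 9]
27. n17.depth = false  [terminal]
28. n11.acc = 17  [C.key + 14]
29. n11.val = "kzu"  ["k" ++ A.hot]
30. n19.pre = "wz"  ["wz"]
31. n20.key = "km"  [terminal]
32. n21.fin = true  [terminal]
33. n22.fin = false  [terminal]
34. n19.idx = false  [f₁.fin == true]
35. n19.lab = "wzv"  [B.pre ++ "v"]
36. n23.key = "yu"  [terminal]
37. n24.hot = "nyu"  ["n" ++ e.key]
38. n25.acc = 25  [terminal]
39. n26.depth = true  [terminal]
40. n24.acc = 29  [29]
41. n24.val = "nyu"  [if h.depth then A.hot else "u"]
42. n18.pre = true  [B.idx == false]
43. n18.off = 28  [A.acc * 3 - 59]
44. n0.pre = true  [true]
45. n0.off = 24  [C.key * -2 + 6]

24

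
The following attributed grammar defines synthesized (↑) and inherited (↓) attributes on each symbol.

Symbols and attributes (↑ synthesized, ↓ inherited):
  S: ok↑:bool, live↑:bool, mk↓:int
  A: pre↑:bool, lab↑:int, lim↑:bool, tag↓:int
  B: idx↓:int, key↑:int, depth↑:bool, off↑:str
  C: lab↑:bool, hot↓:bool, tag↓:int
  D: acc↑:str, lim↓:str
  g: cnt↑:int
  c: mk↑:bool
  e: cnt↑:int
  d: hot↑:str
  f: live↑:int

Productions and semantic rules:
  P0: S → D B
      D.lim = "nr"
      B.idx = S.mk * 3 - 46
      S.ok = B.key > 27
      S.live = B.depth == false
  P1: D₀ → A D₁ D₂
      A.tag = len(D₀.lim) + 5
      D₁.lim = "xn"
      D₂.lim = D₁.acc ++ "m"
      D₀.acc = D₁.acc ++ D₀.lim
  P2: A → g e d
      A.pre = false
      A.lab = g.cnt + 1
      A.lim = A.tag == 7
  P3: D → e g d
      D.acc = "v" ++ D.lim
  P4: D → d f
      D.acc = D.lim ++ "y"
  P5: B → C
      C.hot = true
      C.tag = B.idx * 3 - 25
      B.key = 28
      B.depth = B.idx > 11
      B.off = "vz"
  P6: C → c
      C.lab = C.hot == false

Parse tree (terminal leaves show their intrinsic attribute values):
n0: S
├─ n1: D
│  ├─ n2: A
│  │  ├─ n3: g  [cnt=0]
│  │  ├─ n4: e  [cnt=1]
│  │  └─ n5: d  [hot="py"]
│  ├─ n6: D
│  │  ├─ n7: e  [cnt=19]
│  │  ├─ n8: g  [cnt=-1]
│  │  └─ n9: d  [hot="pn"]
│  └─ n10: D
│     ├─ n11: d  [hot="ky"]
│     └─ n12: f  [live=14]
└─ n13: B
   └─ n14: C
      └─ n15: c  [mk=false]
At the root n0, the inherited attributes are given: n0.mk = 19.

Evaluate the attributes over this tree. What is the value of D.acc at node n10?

1. n0.mk = 19  [given at root]
2. n1.lim = "nr"  ["nr"]
3. n2.tag = 7  [len(D₀.lim) + 5]
4. n3.cnt = 0  [terminal]
5. n4.cnt = 1  [terminal]
6. n5.hot = "py"  [terminal]
7. n2.pre = false  [false]
8. n2.lab = 1  [g.cnt + 1]
9. n2.lim = true  [A.tag == 7]
10. n6.lim = "xn"  ["xn"]
11. n7.cnt = 19  [terminal]
12. n8.cnt = -1  [terminal]
13. n9.hot = "pn"  [terminal]
14. n6.acc = "vxn"  ["v" ++ D.lim]
15. n10.lim = "vxnm"  [D₁.acc ++ "m"]
16. n11.hot = "ky"  [terminal]
17. n12.live = 14  [terminal]
18. n10.acc = "vxnmy"  [D.lim ++ "y"]
19. n1.acc = "vxnnr"  [D₁.acc ++ D₀.lim]
20. n13.idx = 11  [S.mk * 3 - 46]
21. n14.hot = true  [true]
22. n14.tag = 8  [B.idx * 3 - 25]
23. n15.mk = false  [terminal]
24. n14.lab = false  [C.hot == false]
25. n13.key = 28  [28]
26. n13.depth = false  [B.idx > 11]
27. n13.off = "vz"  ["vz"]
28. n0.ok = true  [B.key > 27]
29. n0.live = true  [B.depth == false]

"vxnmy"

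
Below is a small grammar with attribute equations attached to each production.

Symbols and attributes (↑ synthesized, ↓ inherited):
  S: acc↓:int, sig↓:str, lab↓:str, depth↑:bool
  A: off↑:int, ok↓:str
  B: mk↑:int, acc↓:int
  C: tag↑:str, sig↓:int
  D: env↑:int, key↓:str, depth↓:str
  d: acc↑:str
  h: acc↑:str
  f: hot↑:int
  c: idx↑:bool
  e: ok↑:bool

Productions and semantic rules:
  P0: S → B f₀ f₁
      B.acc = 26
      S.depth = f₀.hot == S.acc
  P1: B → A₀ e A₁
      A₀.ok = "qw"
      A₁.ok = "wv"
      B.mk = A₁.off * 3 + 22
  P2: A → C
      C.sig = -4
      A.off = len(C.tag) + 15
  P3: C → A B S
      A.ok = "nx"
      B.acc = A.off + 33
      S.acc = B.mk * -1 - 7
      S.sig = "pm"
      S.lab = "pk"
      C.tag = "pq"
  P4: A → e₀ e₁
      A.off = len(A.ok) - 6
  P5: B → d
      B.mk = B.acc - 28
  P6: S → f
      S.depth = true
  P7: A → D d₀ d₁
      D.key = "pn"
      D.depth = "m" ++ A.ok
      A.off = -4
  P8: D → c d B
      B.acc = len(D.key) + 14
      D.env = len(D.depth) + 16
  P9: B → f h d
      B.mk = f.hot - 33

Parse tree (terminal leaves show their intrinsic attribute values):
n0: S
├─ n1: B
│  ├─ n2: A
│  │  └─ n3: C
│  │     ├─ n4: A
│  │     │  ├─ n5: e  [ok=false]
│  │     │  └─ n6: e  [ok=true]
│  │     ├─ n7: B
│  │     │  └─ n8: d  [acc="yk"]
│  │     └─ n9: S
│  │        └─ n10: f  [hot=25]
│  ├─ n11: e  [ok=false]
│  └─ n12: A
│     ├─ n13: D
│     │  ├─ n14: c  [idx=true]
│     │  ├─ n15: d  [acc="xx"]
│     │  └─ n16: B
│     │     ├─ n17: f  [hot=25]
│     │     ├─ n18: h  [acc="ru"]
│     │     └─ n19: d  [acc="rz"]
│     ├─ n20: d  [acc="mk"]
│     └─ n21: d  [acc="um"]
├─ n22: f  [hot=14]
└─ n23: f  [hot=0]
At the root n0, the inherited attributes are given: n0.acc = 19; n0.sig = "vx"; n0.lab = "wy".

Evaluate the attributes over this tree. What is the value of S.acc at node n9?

1. n0.acc = 19  [given at root]
2. n0.sig = "vx"  [given at root]
3. n0.lab = "wy"  [given at root]
4. n1.acc = 26  [26]
5. n2.ok = "qw"  ["qw"]
6. n3.sig = -4  [-4]
7. n4.ok = "nx"  ["nx"]
8. n5.ok = false  [terminal]
9. n6.ok = true  [terminal]
10. n4.off = -4  [len(A.ok) - 6]
11. n7.acc = 29  [A.off + 33]
12. n8.acc = "yk"  [terminal]
13. n7.mk = 1  [B.acc - 28]
14. n9.acc = -8  [B.mk * -1 - 7]
15. n9.sig = "pm"  ["pm"]
16. n9.lab = "pk"  ["pk"]
17. n10.hot = 25  [terminal]
18. n9.depth = true  [true]
19. n3.tag = "pq"  ["pq"]
20. n2.off = 17  [len(C.tag) + 15]
21. n11.ok = false  [terminal]
22. n12.ok = "wv"  ["wv"]
23. n13.key = "pn"  ["pn"]
24. n13.depth = "mwv"  ["m" ++ A.ok]
25. n14.idx = true  [terminal]
26. n15.acc = "xx"  [terminal]
27. n16.acc = 16  [len(D.key) + 14]
28. n17.hot = 25  [terminal]
29. n18.acc = "ru"  [terminal]
30. n19.acc = "rz"  [terminal]
31. n16.mk = -8  [f.hot - 33]
32. n13.env = 19  [len(D.depth) + 16]
33. n20.acc = "mk"  [terminal]
34. n21.acc = "um"  [terminal]
35. n12.off = -4  [-4]
36. n1.mk = 10  [A₁.off * 3 + 22]
37. n22.hot = 14  [terminal]
38. n23.hot = 0  [terminal]
39. n0.depth = false  [f₀.hot == S.acc]

-8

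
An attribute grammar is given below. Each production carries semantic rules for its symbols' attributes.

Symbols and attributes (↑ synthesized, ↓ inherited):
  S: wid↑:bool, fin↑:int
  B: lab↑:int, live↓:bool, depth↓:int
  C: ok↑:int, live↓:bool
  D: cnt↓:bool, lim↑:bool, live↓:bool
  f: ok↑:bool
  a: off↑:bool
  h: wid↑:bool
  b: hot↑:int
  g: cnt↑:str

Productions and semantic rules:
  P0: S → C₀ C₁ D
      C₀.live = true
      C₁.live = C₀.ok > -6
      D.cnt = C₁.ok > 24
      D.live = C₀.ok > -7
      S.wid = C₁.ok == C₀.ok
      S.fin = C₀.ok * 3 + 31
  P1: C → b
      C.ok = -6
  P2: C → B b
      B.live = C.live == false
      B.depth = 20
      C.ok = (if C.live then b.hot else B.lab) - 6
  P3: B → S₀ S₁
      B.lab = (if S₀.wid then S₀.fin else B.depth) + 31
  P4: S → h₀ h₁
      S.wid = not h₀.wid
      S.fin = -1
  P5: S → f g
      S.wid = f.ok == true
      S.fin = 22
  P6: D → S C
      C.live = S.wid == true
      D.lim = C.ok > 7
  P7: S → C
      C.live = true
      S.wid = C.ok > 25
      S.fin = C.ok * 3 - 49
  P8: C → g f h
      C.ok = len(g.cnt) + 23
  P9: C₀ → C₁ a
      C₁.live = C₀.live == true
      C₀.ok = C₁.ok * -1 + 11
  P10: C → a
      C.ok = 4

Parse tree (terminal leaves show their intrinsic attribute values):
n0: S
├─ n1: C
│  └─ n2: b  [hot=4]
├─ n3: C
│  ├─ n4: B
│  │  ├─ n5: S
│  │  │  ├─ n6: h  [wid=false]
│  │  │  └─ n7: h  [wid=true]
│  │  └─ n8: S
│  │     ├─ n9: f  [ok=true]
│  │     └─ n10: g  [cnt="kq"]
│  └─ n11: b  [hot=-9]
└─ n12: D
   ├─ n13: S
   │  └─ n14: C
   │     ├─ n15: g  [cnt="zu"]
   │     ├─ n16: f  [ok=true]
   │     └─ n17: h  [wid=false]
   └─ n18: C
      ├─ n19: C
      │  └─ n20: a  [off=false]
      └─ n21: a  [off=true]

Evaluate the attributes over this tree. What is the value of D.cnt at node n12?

false

1. n1.live = true  [true]
2. n2.hot = 4  [terminal]
3. n1.ok = -6  [-6]
4. n3.live = false  [C₀.ok > -6]
5. n4.live = true  [C.live == false]
6. n4.depth = 20  [20]
7. n6.wid = false  [terminal]
8. n7.wid = true  [terminal]
9. n5.wid = true  [not h₀.wid]
10. n5.fin = -1  [-1]
11. n9.ok = true  [terminal]
12. n10.cnt = "kq"  [terminal]
13. n8.wid = true  [f.ok == true]
14. n8.fin = 22  [22]
15. n4.lab = 30  [(if S₀.wid then S₀.fin else B.depth) + 31]
16. n11.hot = -9  [terminal]
17. n3.ok = 24  [(if C.live then b.hot else B.lab) - 6]
18. n12.cnt = false  [C₁.ok > 24]
19. n12.live = true  [C₀.ok > -7]
20. n14.live = true  [true]
21. n15.cnt = "zu"  [terminal]
22. n16.ok = true  [terminal]
23. n17.wid = false  [terminal]
24. n14.ok = 25  [len(g.cnt) + 23]
25. n13.wid = false  [C.ok > 25]
26. n13.fin = 26  [C.ok * 3 - 49]
27. n18.live = false  [S.wid == true]
28. n19.live = false  [C₀.live == true]
29. n20.off = false  [terminal]
30. n19.ok = 4  [4]
31. n21.off = true  [terminal]
32. n18.ok = 7  [C₁.ok * -1 + 11]
33. n12.lim = false  [C.ok > 7]
34. n0.wid = false  [C₁.ok == C₀.ok]
35. n0.fin = 13  [C₀.ok * 3 + 31]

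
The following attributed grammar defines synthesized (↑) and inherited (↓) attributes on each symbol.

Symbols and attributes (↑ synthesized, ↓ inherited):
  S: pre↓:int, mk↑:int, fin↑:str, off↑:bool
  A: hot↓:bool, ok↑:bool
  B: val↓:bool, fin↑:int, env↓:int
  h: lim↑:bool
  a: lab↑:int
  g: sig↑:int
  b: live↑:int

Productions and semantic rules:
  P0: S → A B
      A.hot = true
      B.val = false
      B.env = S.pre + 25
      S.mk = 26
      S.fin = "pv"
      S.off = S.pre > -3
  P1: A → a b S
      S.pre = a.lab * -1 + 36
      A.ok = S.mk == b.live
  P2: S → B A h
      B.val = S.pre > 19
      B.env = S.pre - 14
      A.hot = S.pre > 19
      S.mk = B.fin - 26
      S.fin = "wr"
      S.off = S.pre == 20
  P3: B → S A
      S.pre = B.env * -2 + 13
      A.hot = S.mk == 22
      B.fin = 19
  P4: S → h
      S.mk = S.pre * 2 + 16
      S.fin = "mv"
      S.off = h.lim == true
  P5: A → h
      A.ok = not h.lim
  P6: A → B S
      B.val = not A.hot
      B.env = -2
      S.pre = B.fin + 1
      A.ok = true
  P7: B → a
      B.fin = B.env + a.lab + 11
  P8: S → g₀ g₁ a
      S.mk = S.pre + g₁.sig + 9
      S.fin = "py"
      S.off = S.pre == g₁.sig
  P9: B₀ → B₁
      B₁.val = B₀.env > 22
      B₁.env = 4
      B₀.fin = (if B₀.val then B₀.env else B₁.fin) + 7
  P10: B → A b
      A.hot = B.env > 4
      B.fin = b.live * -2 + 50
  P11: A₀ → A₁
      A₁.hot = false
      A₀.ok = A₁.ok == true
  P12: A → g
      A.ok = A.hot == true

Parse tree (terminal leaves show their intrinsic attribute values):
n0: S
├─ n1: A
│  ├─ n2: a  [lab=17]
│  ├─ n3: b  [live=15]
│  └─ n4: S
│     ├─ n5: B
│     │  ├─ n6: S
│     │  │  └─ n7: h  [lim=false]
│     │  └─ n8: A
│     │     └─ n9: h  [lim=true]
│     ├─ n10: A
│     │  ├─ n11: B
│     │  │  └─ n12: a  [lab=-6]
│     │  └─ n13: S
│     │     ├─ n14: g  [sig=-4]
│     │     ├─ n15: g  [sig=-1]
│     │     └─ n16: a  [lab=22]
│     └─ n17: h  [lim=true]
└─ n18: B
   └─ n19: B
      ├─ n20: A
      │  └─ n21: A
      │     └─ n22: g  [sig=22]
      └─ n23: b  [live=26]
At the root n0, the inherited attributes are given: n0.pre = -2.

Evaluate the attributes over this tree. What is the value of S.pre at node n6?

3

1. n0.pre = -2  [given at root]
2. n1.hot = true  [true]
3. n2.lab = 17  [terminal]
4. n3.live = 15  [terminal]
5. n4.pre = 19  [a.lab * -1 + 36]
6. n5.val = false  [S.pre > 19]
7. n5.env = 5  [S.pre - 14]
8. n6.pre = 3  [B.env * -2 + 13]
9. n7.lim = false  [terminal]
10. n6.mk = 22  [S.pre * 2 + 16]
11. n6.fin = "mv"  ["mv"]
12. n6.off = false  [h.lim == true]
13. n8.hot = true  [S.mk == 22]
14. n9.lim = true  [terminal]
15. n8.ok = false  [not h.lim]
16. n5.fin = 19  [19]
17. n10.hot = false  [S.pre > 19]
18. n11.val = true  [not A.hot]
19. n11.env = -2  [-2]
20. n12.lab = -6  [terminal]
21. n11.fin = 3  [B.env + a.lab + 11]
22. n13.pre = 4  [B.fin + 1]
23. n14.sig = -4  [terminal]
24. n15.sig = -1  [terminal]
25. n16.lab = 22  [terminal]
26. n13.mk = 12  [S.pre + g₁.sig + 9]
27. n13.fin = "py"  ["py"]
28. n13.off = false  [S.pre == g₁.sig]
29. n10.ok = true  [true]
30. n17.lim = true  [terminal]
31. n4.mk = -7  [B.fin - 26]
32. n4.fin = "wr"  ["wr"]
33. n4.off = false  [S.pre == 20]
34. n1.ok = false  [S.mk == b.live]
35. n18.val = false  [false]
36. n18.env = 23  [S.pre + 25]
37. n19.val = true  [B₀.env > 22]
38. n19.env = 4  [4]
39. n20.hot = false  [B.env > 4]
40. n21.hot = false  [false]
41. n22.sig = 22  [terminal]
42. n21.ok = false  [A.hot == true]
43. n20.ok = false  [A₁.ok == true]
44. n23.live = 26  [terminal]
45. n19.fin = -2  [b.live * -2 + 50]
46. n18.fin = 5  [(if B₀.val then B₀.env else B₁.fin) + 7]
47. n0.mk = 26  [26]
48. n0.fin = "pv"  ["pv"]
49. n0.off = true  [S.pre > -3]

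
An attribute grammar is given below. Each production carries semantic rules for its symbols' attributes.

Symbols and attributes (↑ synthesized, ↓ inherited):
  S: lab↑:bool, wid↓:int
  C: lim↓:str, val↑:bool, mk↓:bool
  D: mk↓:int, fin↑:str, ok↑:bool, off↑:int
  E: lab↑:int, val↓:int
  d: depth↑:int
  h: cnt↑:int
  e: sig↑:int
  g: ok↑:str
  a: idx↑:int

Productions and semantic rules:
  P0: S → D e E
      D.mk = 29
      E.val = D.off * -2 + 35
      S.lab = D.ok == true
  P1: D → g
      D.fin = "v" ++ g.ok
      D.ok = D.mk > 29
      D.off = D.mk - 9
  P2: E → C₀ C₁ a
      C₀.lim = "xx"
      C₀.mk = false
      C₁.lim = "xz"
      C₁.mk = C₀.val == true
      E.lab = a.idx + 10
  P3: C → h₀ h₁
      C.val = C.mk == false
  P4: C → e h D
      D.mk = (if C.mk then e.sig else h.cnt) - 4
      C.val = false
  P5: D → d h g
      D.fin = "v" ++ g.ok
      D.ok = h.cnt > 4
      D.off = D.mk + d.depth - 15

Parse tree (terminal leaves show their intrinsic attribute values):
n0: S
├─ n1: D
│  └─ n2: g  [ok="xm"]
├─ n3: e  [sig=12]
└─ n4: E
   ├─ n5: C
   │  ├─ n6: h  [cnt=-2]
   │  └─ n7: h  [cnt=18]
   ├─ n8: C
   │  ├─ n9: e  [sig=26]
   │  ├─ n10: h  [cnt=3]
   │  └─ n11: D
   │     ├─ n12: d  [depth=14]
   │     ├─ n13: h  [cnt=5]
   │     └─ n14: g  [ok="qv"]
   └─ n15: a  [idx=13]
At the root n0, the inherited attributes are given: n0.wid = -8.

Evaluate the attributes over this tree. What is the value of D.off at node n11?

21

1. n0.wid = -8  [given at root]
2. n1.mk = 29  [29]
3. n2.ok = "xm"  [terminal]
4. n1.fin = "vxm"  ["v" ++ g.ok]
5. n1.ok = false  [D.mk > 29]
6. n1.off = 20  [D.mk - 9]
7. n3.sig = 12  [terminal]
8. n4.val = -5  [D.off * -2 + 35]
9. n5.lim = "xx"  ["xx"]
10. n5.mk = false  [false]
11. n6.cnt = -2  [terminal]
12. n7.cnt = 18  [terminal]
13. n5.val = true  [C.mk == false]
14. n8.lim = "xz"  ["xz"]
15. n8.mk = true  [C₀.val == true]
16. n9.sig = 26  [terminal]
17. n10.cnt = 3  [terminal]
18. n11.mk = 22  [(if C.mk then e.sig else h.cnt) - 4]
19. n12.depth = 14  [terminal]
20. n13.cnt = 5  [terminal]
21. n14.ok = "qv"  [terminal]
22. n11.fin = "vqv"  ["v" ++ g.ok]
23. n11.ok = true  [h.cnt > 4]
24. n11.off = 21  [D.mk + d.depth - 15]
25. n8.val = false  [false]
26. n15.idx = 13  [terminal]
27. n4.lab = 23  [a.idx + 10]
28. n0.lab = false  [D.ok == true]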